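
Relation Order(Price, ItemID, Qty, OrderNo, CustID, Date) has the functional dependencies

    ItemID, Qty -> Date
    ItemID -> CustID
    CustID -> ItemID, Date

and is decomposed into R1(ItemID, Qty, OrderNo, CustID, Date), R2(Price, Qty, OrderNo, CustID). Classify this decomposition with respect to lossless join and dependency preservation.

Lossless test: (Qty, OrderNo, CustID)⁺ = {ItemID, Qty, OrderNo, CustID, Date}, which contains all of one fragment — lossless.
Dependency preservation: every FD's attributes lie within a single fragment, so each can be enforced locally — preserved.

lossless and dependency-preserving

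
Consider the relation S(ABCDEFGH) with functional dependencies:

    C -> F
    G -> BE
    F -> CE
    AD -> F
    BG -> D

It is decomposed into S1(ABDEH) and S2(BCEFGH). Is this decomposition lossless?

No

Common attributes: S1 ∩ S2 = {BEH}.
No dependency enlarges {BEH}, so (BEH)⁺ = {BEH}.
The closure contains neither all of S1 = {ABDEH} nor all of S2 = {BCEFGH}, so the common attributes are not a superkey of either fragment. The join is lossy.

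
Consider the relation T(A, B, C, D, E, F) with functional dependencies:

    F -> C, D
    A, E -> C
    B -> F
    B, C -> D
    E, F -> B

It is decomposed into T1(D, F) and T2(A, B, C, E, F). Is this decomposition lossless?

Common attributes: T1 ∩ T2 = {F}.
Closure of {F}: F → C, D applies, adding C, D. So (F)⁺ = {C, D, F}.
This closure contains every attribute of T1, so T1 ∩ T2 → T1. The join is lossless.

Yes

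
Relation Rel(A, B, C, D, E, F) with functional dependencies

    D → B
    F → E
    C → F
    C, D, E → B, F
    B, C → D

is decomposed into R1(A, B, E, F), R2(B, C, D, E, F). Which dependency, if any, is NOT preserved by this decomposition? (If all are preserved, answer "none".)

none

D → B lies within R2.
F → E lies within R1.
C → F lies within R2.
C, D, E → B, F lies within R2.
B, C → D lies within R2.
Every dependency is enforceable on the fragments, so the decomposition is dependency-preserving.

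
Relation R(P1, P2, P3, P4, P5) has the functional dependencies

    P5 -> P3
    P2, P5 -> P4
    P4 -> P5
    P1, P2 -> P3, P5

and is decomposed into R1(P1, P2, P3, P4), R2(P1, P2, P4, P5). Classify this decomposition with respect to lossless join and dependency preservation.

lossless but not dependency-preserving

Lossless test: (P1, P2, P4)⁺ = {P1, P2, P3, P4, P5}, which contains all of one fragment — lossless.
Dependency preservation: the restricted closure of {P5} across the fragments never reaches {P3}, so P5 → P3 cannot be enforced without a join — not preserved.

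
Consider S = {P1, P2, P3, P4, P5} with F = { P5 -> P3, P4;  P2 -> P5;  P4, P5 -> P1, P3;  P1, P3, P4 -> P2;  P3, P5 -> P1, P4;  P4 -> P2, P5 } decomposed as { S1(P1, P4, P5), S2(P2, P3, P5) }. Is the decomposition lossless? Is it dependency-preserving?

lossless and dependency-preserving

Lossless test: (P5)⁺ = {P1, P2, P3, P4, P5}, which contains all of one fragment — lossless.
Dependency preservation: P5 → P3, P4; P4, P5 → P1, P3; P1, P3, P4 → P2; P3, P5 → P1, P4; P4 → P2, P5 are not contained in any single fragment, but the restricted closure of each left-hand side across the fragments still reaches the right-hand side; the remaining FDs each lie inside some fragment. All dependencies are preserved.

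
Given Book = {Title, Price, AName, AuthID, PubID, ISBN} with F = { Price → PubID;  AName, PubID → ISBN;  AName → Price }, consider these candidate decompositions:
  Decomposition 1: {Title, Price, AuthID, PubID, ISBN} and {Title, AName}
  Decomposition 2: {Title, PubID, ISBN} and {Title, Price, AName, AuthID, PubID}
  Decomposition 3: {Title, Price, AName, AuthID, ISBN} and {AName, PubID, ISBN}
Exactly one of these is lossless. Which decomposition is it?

Decomposition 3

Decomposition 1: common = {Title}, closure = {Title} → lossy.
Decomposition 2: common = {Title, PubID}, closure = {Title, PubID} → lossy.
Decomposition 3: common = {AName, ISBN}, closure = {Price, AName, PubID, ISBN} → lossless.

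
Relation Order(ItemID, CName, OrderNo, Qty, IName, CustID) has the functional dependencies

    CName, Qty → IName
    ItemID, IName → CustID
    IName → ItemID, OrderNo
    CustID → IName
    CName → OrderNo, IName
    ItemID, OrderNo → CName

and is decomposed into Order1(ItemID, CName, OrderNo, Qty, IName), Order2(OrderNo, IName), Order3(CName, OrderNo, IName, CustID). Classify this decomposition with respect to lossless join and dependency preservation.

lossless and dependency-preserving

Lossless test (chase): Rows 1 and 2 agree on IName; apply IName→ItemID, OrderNo and equate their ItemID, OrderNo entries. Rows 1 and 3 agree on IName; apply IName→ItemID, OrderNo and equate their ItemID, OrderNo entries. Rows 1 and 2 agree on ItemID, OrderNo; apply ItemID, OrderNo→CName and equate their CName entries. Rows 1 and 2 agree on ItemID, IName; apply ItemID, IName→CustID and equate their CustID entries. Rows 1 and 3 agree on ItemID, IName; apply ItemID, IName→CustID and equate their CustID entries. Row 1 is now all distinguished symbols — the join is lossless.
Dependency preservation: ItemID, IName → CustID is not contained in any single fragment, but the restricted closure of its left-hand side across the fragments still reaches the right-hand side; the remaining FDs each lie inside some fragment. All dependencies are preserved.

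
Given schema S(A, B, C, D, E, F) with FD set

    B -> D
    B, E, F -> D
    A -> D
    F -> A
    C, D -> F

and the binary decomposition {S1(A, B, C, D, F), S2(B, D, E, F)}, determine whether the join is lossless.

Common attributes: S1 ∩ S2 = {B, D, F}.
Closure of {B, D, F}: F → A applies, adding A. So (B, D, F)⁺ = {A, B, D, F}.
The closure contains neither all of S1 = {A, B, C, D, F} nor all of S2 = {B, D, E, F}, so the common attributes are not a superkey of either fragment. The join is lossy.

No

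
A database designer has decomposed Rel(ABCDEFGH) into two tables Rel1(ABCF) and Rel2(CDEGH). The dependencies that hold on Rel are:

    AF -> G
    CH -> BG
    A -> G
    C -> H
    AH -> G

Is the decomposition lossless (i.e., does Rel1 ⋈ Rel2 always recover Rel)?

No

Common attributes: Rel1 ∩ Rel2 = {C}.
Closure of {C}: C → H applies, adding H; CH → BG applies, adding BG. So (C)⁺ = {BCGH}.
The closure contains neither all of Rel1 = {ABCF} nor all of Rel2 = {CDEGH}, so the common attributes are not a superkey of either fragment. The join is lossy.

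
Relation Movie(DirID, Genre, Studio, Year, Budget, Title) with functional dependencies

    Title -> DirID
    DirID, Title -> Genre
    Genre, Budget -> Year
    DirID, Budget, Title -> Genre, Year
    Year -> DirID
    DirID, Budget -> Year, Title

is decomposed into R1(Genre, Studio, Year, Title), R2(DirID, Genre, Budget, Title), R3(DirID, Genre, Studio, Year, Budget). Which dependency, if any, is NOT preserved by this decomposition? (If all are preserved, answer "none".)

none

Title → DirID lies within R2.
DirID, Title → Genre lies within R2.
Genre, Budget → Year lies within R3.
DirID, Budget, Title → Genre, Year: restricted closure across fragments reaches Genre, Year.
Year → DirID lies within R3.
DirID, Budget → Year, Title: restricted closure across fragments reaches Year, Title.
Every dependency is enforceable on the fragments, so the decomposition is dependency-preserving.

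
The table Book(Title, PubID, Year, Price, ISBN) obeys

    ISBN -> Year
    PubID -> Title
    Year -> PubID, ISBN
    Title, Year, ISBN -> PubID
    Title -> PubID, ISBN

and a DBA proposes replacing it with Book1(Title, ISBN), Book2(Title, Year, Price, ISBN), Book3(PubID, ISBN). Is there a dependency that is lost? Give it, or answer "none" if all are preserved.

ISBN → Year lies within Book2.
PubID → Title: restricted closure across fragments reaches Title.
Year → PubID, ISBN: restricted closure across fragments reaches PubID, ISBN.
Title, Year, ISBN → PubID: restricted closure across fragments reaches PubID.
Title → PubID, ISBN: restricted closure across fragments reaches PubID, ISBN.
Every dependency is enforceable on the fragments, so the decomposition is dependency-preserving.

none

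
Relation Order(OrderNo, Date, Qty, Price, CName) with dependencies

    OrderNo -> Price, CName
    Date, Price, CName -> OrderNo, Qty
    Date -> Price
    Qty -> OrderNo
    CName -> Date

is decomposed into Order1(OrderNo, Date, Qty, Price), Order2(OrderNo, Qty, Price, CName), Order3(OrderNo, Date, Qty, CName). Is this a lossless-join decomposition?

Chase test. Columns are OrderNo, Date, Qty, Price, CName; row i has aⱼ where attribute j ∈ Orderi, else bᵢⱼ.
Initial tableau (one row per fragment):
  row 1: a1 a2 a3 a4 b15
  row 2: a1 b22 a3 a4 a5
  row 3: a1 a2 a3 b34 a5
Rows 1 and 2 agree on OrderNo; apply OrderNo→Price, CName and equate their Price, CName entries.
Rows 1 and 3 agree on OrderNo; apply OrderNo→Price, CName and equate their Price, CName entries.
Rows 1 and 2 agree on CName; apply CName→Date and equate their Date entries.
Row 1 is now all distinguished symbols — the join is lossless.

Yes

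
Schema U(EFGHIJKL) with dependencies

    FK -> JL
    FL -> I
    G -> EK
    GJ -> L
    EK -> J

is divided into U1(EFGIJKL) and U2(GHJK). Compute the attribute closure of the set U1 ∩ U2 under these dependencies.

EGJKL

U1 ∩ U2 = {GJK}.
G → EK applies, adding E
GJ → L applies, adding L
Closure: {EGJKL}.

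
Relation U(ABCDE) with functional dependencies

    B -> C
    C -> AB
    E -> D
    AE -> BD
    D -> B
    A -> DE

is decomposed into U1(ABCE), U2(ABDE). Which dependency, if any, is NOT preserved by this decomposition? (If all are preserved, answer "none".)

B → C lies within U1.
C → AB lies within U1.
E → D lies within U2.
AE → BD lies within U2.
D → B lies within U2.
A → DE lies within U2.
Every dependency is enforceable on the fragments, so the decomposition is dependency-preserving.

none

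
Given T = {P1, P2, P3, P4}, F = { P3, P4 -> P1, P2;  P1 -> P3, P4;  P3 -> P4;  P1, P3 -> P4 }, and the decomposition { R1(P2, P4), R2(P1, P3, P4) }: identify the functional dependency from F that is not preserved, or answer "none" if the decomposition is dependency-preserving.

P3, P4 -> P1, P2

Check P3, P4 → P1, P2: no single fragment contains all of {P1, P2, P3, P4}, and the restricted closure of {P3, P4} across the fragments never reaches {P1, P2}.
P1 → P3, P4 is preserved.
P3 → P4 is preserved.
P1, P3 → P4 is preserved.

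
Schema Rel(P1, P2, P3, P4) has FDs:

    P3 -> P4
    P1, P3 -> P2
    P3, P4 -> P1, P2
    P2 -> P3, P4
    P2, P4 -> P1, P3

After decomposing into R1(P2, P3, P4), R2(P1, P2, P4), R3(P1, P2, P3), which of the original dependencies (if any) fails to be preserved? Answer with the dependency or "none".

P3 → P4 lies within R1.
P1, P3 → P2 lies within R3.
P3, P4 → P1, P2: restricted closure across fragments reaches P1, P2.
P2 → P3, P4 lies within R1.
P2, P4 → P1, P3: restricted closure across fragments reaches P1, P3.
Every dependency is enforceable on the fragments, so the decomposition is dependency-preserving.

none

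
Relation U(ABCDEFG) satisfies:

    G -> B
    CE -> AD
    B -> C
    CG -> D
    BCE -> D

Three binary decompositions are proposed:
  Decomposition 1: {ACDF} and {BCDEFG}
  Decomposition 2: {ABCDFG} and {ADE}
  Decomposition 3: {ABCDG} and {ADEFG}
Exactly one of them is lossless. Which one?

Decomposition 3

Decomposition 1: common = {CDF}, closure = {CDF} → lossy.
Decomposition 2: common = {AD}, closure = {AD} → lossy.
Decomposition 3: common = {ADG}, closure = {ABCDG} → lossless.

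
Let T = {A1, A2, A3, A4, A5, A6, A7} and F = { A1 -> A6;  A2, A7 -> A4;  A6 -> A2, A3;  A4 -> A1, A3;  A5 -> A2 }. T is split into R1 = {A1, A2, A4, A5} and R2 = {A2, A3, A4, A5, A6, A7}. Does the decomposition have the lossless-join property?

Yes

Common attributes: R1 ∩ R2 = {A2, A4, A5}.
Closure of {A2, A4, A5}: A4 → A1, A3 applies, adding A1, A3; A1 → A6 applies, adding A6. So (A2, A4, A5)⁺ = {A1, A2, A3, A4, A5, A6}.
This closure contains every attribute of R1, so R1 ∩ R2 → R1. The join is lossless.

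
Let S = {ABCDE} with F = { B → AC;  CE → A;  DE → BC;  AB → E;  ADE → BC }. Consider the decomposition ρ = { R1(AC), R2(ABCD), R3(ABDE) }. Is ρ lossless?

Yes

Chase test. Columns are ABCDE; row i has aⱼ where attribute j ∈ Ri, else bᵢⱼ.
Initial tableau (one row per fragment):
  row 1: a1 b12 a3 b14 b15
  row 2: a1 a2 a3 a4 b25
  row 3: a1 a2 b33 a4 a5
Rows 2 and 3 agree on B; apply B→AC and equate their AC entries.
Rows 2 and 3 agree on AB; apply AB→E and equate their E entries.
Row 2 is now all distinguished symbols — the join is lossless.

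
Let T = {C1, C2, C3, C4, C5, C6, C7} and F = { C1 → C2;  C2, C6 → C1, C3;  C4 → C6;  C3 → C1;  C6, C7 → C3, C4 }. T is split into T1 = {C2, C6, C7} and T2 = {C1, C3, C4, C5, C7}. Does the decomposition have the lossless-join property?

No

Common attributes: T1 ∩ T2 = {C7}.
No dependency enlarges {C7}, so (C7)⁺ = {C7}.
The closure contains neither all of T1 = {C2, C6, C7} nor all of T2 = {C1, C3, C4, C5, C7}, so the common attributes are not a superkey of either fragment. The join is lossy.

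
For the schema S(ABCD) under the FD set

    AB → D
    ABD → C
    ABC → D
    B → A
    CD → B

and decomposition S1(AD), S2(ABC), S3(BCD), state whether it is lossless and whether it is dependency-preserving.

Lossless test (chase): Rows 2 and 3 agree on B; apply B→A and equate their A entries. Rows 2 and 3 agree on AB; apply AB→D and equate their D entries. Row 2 is now all distinguished symbols — the join is lossless.
Dependency preservation: AB → D; ABD → C; ABC → D are not contained in any single fragment, but the restricted closure of each left-hand side across the fragments still reaches the right-hand side; the remaining FDs each lie inside some fragment. All dependencies are preserved.

lossless and dependency-preserving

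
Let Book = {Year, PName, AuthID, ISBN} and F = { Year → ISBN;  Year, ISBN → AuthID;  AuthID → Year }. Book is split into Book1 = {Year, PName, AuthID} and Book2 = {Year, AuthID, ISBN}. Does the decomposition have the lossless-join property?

Yes

Common attributes: Book1 ∩ Book2 = {Year, AuthID}.
Closure of {Year, AuthID}: Year → ISBN applies, adding ISBN. So (Year, AuthID)⁺ = {Year, AuthID, ISBN}.
This closure contains every attribute of Book2, so Book1 ∩ Book2 → Book2. The join is lossless.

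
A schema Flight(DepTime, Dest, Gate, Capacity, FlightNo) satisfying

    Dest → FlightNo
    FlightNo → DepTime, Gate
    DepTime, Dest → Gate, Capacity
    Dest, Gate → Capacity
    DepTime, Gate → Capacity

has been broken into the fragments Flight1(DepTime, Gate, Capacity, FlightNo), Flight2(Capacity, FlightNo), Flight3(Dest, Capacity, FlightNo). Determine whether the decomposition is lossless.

Chase test. Columns are DepTime, Dest, Gate, Capacity, FlightNo; row i has aⱼ where attribute j ∈ Flighti, else bᵢⱼ.
Initial tableau (one row per fragment):
  row 1: a1 b12 a3 a4 a5
  row 2: b21 b22 b23 a4 a5
  row 3: b31 a2 b33 a4 a5
Rows 1 and 2 agree on FlightNo; apply FlightNo→DepTime, Gate and equate their DepTime, Gate entries.
Rows 1 and 3 agree on FlightNo; apply FlightNo→DepTime, Gate and equate their DepTime, Gate entries.
Row 3 is now all distinguished symbols — the join is lossless.

Yes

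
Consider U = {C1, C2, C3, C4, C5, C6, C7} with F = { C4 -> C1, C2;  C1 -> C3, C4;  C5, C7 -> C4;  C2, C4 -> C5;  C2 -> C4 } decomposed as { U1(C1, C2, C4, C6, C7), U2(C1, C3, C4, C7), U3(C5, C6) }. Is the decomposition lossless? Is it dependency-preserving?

Lossless test (chase): Rows 1 and 2 agree on C4; apply C4→C1, C2 and equate their C1, C2 entries. Rows 1 and 2 agree on C1; apply C1→C3, C4 and equate their C3, C4 entries. Rows 1 and 2 agree on C2, C4; apply C2, C4→C5 and equate their C5 entries. No row becomes fully distinguished — the join is lossy.
Dependency preservation: the restricted closure of {C5, C7} across the fragments never reaches {C4}, so C5, C7 → C4 cannot be enforced without a join — not preserved.

lossy and not dependency-preserving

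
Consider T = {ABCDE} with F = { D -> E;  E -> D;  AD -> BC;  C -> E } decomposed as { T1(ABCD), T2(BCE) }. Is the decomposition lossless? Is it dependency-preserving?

Lossless test: (BC)⁺ = {BCDE}, which contains all of one fragment — lossless.
Dependency preservation: the restricted closure of {D} across the fragments never reaches {E}, so D → E cannot be enforced without a join — not preserved.

lossless but not dependency-preserving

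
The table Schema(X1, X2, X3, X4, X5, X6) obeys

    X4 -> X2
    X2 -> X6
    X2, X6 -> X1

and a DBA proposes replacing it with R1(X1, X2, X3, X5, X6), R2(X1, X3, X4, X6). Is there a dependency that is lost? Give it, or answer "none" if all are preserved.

Check X4 → X2: no single fragment contains all of {X2, X4}, and the restricted closure of {X4} across the fragments never reaches {X2}.
X2 → X6 is preserved.
X2, X6 → X1 is preserved.

X4 -> X2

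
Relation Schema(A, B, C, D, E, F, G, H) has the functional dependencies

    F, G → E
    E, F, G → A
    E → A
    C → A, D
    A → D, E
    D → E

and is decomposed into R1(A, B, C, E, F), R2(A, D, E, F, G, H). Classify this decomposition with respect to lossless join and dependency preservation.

Lossless test: (A, E, F)⁺ = {A, D, E, F}, which is a superkey of neither fragment — lossy.
Dependency preservation: C → A, D is not contained in any single fragment, but the restricted closure of its left-hand side across the fragments still reaches the right-hand side; the remaining FDs each lie inside some fragment. All dependencies are preserved.

lossy but dependency-preserving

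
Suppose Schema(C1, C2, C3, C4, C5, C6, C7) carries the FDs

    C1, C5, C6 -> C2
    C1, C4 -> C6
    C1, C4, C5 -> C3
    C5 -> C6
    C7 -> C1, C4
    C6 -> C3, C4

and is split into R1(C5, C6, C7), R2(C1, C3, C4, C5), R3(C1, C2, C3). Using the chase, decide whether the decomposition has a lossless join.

Chase test. Columns are C1, C2, C3, C4, C5, C6, C7; row i has aⱼ where attribute j ∈ Ri, else bᵢⱼ.
Initial tableau (one row per fragment):
  row 1: b11 b12 b13 b14 a5 a6 a7
  row 2: a1 b22 a3 a4 a5 b26 b27
  row 3: a1 a2 a3 b34 b35 b36 b37
Rows 1 and 2 agree on C5; apply C5→C6 and equate their C6 entries.
Rows 1 and 2 agree on C6; apply C6→C3, C4 and equate their C3, C4 entries.
No row becomes fully distinguished — the join is lossy.

No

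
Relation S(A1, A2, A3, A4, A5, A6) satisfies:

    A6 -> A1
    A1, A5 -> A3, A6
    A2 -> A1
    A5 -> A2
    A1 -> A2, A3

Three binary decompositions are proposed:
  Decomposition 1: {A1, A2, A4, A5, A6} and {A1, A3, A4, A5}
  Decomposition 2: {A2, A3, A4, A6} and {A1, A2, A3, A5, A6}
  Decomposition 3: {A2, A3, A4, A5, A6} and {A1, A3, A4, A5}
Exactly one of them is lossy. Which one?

Decomposition 1: common = {A1, A4, A5}, closure = {A1, A2, A3, A4, A5, A6} → lossless.
Decomposition 2: common = {A2, A3, A6}, closure = {A1, A2, A3, A6} → lossy.
Decomposition 3: common = {A3, A4, A5}, closure = {A1, A2, A3, A4, A5, A6} → lossless.

Decomposition 2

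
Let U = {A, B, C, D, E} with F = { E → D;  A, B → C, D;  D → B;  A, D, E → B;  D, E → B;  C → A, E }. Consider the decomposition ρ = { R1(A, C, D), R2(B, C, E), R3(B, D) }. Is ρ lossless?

Yes

Chase test. Columns are A, B, C, D, E; row i has aⱼ where attribute j ∈ Ri, else bᵢⱼ.
Initial tableau (one row per fragment):
  row 1: a1 b12 a3 a4 b15
  row 2: b21 a2 a3 b24 a5
  row 3: b31 a2 b33 a4 b35
Rows 1 and 3 agree on D; apply D→B and equate their B entries.
Rows 1 and 2 agree on C; apply C→A, E and equate their A, E entries.
Rows 1 and 2 agree on E; apply E→D and equate their D entries.
Row 1 is now all distinguished symbols — the join is lossless.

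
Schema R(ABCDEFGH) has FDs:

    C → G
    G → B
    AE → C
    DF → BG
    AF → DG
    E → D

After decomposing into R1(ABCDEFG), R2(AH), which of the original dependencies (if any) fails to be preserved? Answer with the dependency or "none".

none

C → G lies within R1.
G → B lies within R1.
AE → C lies within R1.
DF → BG lies within R1.
AF → DG lies within R1.
E → D lies within R1.
Every dependency is enforceable on the fragments, so the decomposition is dependency-preserving.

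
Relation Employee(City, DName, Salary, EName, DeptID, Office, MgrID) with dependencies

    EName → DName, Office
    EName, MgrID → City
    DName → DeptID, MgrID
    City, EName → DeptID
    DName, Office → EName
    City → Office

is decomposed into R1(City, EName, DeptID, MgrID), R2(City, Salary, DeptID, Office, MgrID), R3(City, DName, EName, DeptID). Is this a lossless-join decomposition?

No

Chase test. Columns are City, DName, Salary, EName, DeptID, Office, MgrID; row i has aⱼ where attribute j ∈ Ri, else bᵢⱼ.
Initial tableau (one row per fragment):
  row 1: a1 b12 b13 a4 a5 b16 a7
  row 2: a1 b22 a3 b24 a5 a6 a7
  row 3: a1 a2 b33 a4 a5 b36 b37
Rows 1 and 3 agree on EName; apply EName→DName, Office and equate their DName, Office entries.
Rows 1 and 3 agree on DName; apply DName→DeptID, MgrID and equate their DeptID, MgrID entries.
Rows 1 and 2 agree on City; apply City→Office and equate their Office entries.
No row becomes fully distinguished — the join is lossy.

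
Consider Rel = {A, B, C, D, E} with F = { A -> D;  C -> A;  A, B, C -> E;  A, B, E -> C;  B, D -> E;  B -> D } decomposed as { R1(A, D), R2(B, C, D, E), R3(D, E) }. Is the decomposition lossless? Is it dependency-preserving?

lossy and not dependency-preserving

Lossless test (chase): applying each FD to every pair of rows produces no changes in the tableau, so no row becomes fully distinguished — the join is lossy.
Dependency preservation: the restricted closure of {C} across the fragments never reaches {A}, so C → A cannot be enforced without a join — not preserved.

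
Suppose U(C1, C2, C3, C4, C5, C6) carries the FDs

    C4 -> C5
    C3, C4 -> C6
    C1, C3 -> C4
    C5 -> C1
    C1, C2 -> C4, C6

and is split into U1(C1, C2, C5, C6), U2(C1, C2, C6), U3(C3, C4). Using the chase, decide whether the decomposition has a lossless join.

Chase test. Columns are C1, C2, C3, C4, C5, C6; row i has aⱼ where attribute j ∈ Ui, else bᵢⱼ.
Initial tableau (one row per fragment):
  row 1: a1 a2 b13 b14 a5 a6
  row 2: a1 a2 b23 b24 b25 a6
  row 3: b31 b32 a3 a4 b35 b36
Rows 1 and 2 agree on C1, C2; apply C1, C2→C4, C6 and equate their C4, C6 entries.
Rows 1 and 2 agree on C4; apply C4→C5 and equate their C5 entries.
No row becomes fully distinguished — the join is lossy.

No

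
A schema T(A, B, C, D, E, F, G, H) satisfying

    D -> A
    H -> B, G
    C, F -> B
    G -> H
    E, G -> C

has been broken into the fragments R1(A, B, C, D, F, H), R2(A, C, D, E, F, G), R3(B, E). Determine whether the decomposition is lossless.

Chase test. Columns are A, B, C, D, E, F, G, H; row i has aⱼ where attribute j ∈ Ri, else bᵢⱼ.
Initial tableau (one row per fragment):
  row 1: a1 a2 a3 a4 b15 a6 b17 a8
  row 2: a1 b22 a3 a4 a5 a6 a7 b28
  row 3: b31 a2 b33 b34 a5 b36 b37 b38
Rows 1 and 2 agree on C, F; apply C, F→B and equate their B entries.
No row becomes fully distinguished — the join is lossy.

No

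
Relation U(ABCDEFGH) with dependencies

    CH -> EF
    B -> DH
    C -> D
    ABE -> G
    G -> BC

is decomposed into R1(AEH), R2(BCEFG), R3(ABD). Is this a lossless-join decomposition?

Chase test. Columns are ABCDEFGH; row i has aⱼ where attribute j ∈ Ri, else bᵢⱼ.
Initial tableau (one row per fragment):
  row 1: a1 b12 b13 b14 a5 b16 b17 a8
  row 2: b21 a2 a3 b24 a5 a6 a7 b28
  row 3: a1 a2 b33 a4 b35 b36 b37 b38
Rows 2 and 3 agree on B; apply B→DH and equate their DH entries.
No row becomes fully distinguished — the join is lossy.

No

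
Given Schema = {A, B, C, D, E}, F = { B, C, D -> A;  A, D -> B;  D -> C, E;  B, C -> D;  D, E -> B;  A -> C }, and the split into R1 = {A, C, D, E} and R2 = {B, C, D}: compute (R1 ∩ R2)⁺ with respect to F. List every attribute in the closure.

R1 ∩ R2 = {C, D}.
D → C, E applies, adding E
D, E → B applies, adding B
B, C, D → A applies, adding A
Closure: {A, B, C, D, E}.

A, B, C, D, E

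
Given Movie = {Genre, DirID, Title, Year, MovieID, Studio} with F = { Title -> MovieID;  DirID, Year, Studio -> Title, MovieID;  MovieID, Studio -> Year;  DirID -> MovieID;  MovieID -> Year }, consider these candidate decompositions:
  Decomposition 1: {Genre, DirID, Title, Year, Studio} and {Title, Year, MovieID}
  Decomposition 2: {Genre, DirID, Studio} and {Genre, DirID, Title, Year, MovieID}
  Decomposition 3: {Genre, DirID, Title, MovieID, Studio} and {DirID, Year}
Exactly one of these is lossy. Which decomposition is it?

Decomposition 1: common = {Title, Year}, closure = {Title, Year, MovieID} → lossless.
Decomposition 2: common = {Genre, DirID}, closure = {Genre, DirID, Year, MovieID} → lossy.
Decomposition 3: common = {DirID}, closure = {DirID, Year, MovieID} → lossless.

Decomposition 2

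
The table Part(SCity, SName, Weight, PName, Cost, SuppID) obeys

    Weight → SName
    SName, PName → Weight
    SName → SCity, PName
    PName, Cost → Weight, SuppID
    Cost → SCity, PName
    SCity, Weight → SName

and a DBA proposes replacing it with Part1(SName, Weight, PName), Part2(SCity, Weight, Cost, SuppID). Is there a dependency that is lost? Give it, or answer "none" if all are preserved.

Weight → SName lies within Part1.
SName, PName → Weight lies within Part1.
SName → SCity, PName: restricted closure across fragments reaches SCity, PName.
PName, Cost → Weight, SuppID: restricted closure across fragments reaches Weight, SuppID.
Cost → SCity, PName: restricted closure across fragments reaches SCity, PName.
SCity, Weight → SName: restricted closure across fragments reaches SName.
Every dependency is enforceable on the fragments, so the decomposition is dependency-preserving.

none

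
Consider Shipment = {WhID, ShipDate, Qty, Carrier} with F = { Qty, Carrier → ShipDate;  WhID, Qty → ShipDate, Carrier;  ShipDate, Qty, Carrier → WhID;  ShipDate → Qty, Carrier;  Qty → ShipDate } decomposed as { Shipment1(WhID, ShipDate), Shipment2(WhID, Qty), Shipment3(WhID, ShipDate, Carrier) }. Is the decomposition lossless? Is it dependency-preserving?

Lossless test (chase): Rows 1 and 3 agree on ShipDate; apply ShipDate→Qty, Carrier and equate their Qty, Carrier entries. No row becomes fully distinguished — the join is lossy.
Dependency preservation: the restricted closure of {Qty, Carrier} across the fragments never reaches {ShipDate}, so Qty, Carrier → ShipDate cannot be enforced without a join — not preserved.

lossy and not dependency-preserving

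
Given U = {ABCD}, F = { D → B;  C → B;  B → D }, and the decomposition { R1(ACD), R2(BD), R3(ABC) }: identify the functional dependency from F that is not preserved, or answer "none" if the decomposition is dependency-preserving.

D → B lies within R2.
C → B lies within R3.
B → D lies within R2.
Every dependency is enforceable on the fragments, so the decomposition is dependency-preserving.

none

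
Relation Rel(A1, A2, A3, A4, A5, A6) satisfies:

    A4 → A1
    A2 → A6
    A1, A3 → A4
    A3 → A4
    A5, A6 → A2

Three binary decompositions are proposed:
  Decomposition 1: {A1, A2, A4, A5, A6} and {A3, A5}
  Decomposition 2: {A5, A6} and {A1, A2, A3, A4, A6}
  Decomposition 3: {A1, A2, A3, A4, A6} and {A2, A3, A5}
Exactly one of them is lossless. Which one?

Decomposition 1: common = {A5}, closure = {A5} → lossy.
Decomposition 2: common = {A6}, closure = {A6} → lossy.
Decomposition 3: common = {A2, A3}, closure = {A1, A2, A3, A4, A6} → lossless.

Decomposition 3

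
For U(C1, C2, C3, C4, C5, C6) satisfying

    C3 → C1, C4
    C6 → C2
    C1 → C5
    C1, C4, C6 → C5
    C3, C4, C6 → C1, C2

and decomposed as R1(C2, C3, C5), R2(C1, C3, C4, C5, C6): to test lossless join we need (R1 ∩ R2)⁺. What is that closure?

R1 ∩ R2 = {C3, C5}.
C3 → C1, C4 applies, adding C1, C4
Closure: {C1, C3, C4, C5}.

C1, C3, C4, C5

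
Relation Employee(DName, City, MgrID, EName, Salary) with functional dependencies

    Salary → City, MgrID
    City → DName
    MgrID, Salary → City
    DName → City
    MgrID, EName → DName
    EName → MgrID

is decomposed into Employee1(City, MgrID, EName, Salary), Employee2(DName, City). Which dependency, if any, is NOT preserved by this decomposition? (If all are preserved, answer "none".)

Salary → City, MgrID lies within Employee1.
City → DName lies within Employee2.
MgrID, Salary → City lies within Employee1.
DName → City lies within Employee2.
MgrID, EName → DName: restricted closure across fragments reaches DName.
EName → MgrID lies within Employee1.
Every dependency is enforceable on the fragments, so the decomposition is dependency-preserving.

none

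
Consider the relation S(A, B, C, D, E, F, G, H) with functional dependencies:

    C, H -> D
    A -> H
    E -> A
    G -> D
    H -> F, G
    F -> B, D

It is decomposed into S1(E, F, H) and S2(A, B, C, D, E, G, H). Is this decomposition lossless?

Yes

Common attributes: S1 ∩ S2 = {E, H}.
Closure of {E, H}: E → A applies, adding A; H → F, G applies, adding F, G; F → B, D applies, adding B, D. So (E, H)⁺ = {A, B, D, E, F, G, H}.
This closure contains every attribute of S1, so S1 ∩ S2 → S1. The join is lossless.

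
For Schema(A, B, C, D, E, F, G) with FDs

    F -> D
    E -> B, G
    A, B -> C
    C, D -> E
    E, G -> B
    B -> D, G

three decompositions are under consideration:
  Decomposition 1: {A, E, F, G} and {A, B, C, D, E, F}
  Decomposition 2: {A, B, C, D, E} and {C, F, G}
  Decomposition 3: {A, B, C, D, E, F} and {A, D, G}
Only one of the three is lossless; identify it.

Decomposition 1

Decomposition 1: common = {A, E, F}, closure = {A, B, C, D, E, F, G} → lossless.
Decomposition 2: common = {C}, closure = {C} → lossy.
Decomposition 3: common = {A, D}, closure = {A, D} → lossy.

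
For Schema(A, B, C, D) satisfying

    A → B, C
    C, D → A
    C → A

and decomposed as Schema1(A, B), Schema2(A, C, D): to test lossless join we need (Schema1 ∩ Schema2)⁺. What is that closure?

Schema1 ∩ Schema2 = {A}.
A → B, C applies, adding B, C
Closure: {A, B, C}.

A, B, C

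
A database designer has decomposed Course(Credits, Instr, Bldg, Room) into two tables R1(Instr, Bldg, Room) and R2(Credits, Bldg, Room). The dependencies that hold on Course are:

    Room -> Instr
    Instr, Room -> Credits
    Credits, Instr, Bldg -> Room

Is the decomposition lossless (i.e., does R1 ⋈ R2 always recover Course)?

Yes

Common attributes: R1 ∩ R2 = {Bldg, Room}.
Closure of {Bldg, Room}: Room → Instr applies, adding Instr; Instr, Room → Credits applies, adding Credits. So (Bldg, Room)⁺ = {Credits, Instr, Bldg, Room}.
This closure contains every attribute of R1, so R1 ∩ R2 → R1. The join is lossless.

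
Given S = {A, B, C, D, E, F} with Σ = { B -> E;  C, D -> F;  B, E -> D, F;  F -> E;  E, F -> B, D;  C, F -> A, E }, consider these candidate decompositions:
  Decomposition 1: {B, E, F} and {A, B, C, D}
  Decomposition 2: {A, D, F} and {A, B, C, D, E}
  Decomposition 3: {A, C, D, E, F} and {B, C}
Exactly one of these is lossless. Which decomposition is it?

Decomposition 1: common = {B}, closure = {B, D, E, F} → lossless.
Decomposition 2: common = {A, D}, closure = {A, D} → lossy.
Decomposition 3: common = {C}, closure = {C} → lossy.

Decomposition 1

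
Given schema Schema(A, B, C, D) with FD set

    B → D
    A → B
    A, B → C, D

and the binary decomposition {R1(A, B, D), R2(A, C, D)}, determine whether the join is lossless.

Yes

Common attributes: R1 ∩ R2 = {A, D}.
Closure of {A, D}: A → B applies, adding B; A, B → C, D applies, adding C. So (A, D)⁺ = {A, B, C, D}.
This closure contains every attribute of R1, so R1 ∩ R2 → R1. The join is lossless.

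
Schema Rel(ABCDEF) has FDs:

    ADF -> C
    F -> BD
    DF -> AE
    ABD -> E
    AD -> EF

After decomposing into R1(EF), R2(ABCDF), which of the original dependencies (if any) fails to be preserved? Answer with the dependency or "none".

none

ADF → C lies within R2.
F → BD lies within R2.
DF → AE: restricted closure across fragments reaches AE.
ABD → E: restricted closure across fragments reaches E.
AD → EF: restricted closure across fragments reaches EF.
Every dependency is enforceable on the fragments, so the decomposition is dependency-preserving.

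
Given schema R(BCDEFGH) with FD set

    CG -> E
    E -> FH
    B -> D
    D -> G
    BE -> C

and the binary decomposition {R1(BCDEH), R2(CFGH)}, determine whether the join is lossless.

No

Common attributes: R1 ∩ R2 = {CH}.
No dependency enlarges {CH}, so (CH)⁺ = {CH}.
The closure contains neither all of R1 = {BCDEH} nor all of R2 = {CFGH}, so the common attributes are not a superkey of either fragment. The join is lossy.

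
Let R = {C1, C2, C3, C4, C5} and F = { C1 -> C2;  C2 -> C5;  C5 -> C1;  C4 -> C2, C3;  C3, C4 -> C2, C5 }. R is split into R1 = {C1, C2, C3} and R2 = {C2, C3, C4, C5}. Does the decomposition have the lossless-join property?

Common attributes: R1 ∩ R2 = {C2, C3}.
Closure of {C2, C3}: C2 → C5 applies, adding C5; C5 → C1 applies, adding C1. So (C2, C3)⁺ = {C1, C2, C3, C5}.
This closure contains every attribute of R1, so R1 ∩ R2 → R1. The join is lossless.

Yes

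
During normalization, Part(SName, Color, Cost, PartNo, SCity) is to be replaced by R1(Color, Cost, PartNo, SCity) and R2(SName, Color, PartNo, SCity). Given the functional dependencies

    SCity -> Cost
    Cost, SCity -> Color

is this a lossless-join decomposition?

Yes

Common attributes: R1 ∩ R2 = {Color, PartNo, SCity}.
Closure of {Color, PartNo, SCity}: SCity → Cost applies, adding Cost. So (Color, PartNo, SCity)⁺ = {Color, Cost, PartNo, SCity}.
This closure contains every attribute of R1, so R1 ∩ R2 → R1. The join is lossless.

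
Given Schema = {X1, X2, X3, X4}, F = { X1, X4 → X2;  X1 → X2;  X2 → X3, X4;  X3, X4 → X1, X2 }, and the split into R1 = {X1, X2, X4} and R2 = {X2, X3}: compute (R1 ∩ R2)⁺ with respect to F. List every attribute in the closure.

X1, X2, X3, X4

R1 ∩ R2 = {X2}.
X2 → X3, X4 applies, adding X3, X4
X3, X4 → X1, X2 applies, adding X1
Closure: {X1, X2, X3, X4}.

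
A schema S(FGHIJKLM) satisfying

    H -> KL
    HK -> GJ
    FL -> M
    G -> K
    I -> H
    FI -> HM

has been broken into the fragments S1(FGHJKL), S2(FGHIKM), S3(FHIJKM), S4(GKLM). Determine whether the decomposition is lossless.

Yes

Chase test. Columns are FGHIJKLM; row i has aⱼ where attribute j ∈ Si, else bᵢⱼ.
Initial tableau (one row per fragment):
  row 1: a1 a2 a3 b14 a5 a6 a7 b18
  row 2: a1 a2 a3 a4 b25 a6 b27 a8
  row 3: a1 b32 a3 a4 a5 a6 b37 a8
  row 4: b41 a2 b43 b44 b45 a6 a7 a8
Rows 1 and 2 agree on H; apply H→KL and equate their KL entries.
Rows 1 and 3 agree on H; apply H→KL and equate their KL entries.
Rows 1 and 2 agree on HK; apply HK→GJ and equate their GJ entries.
Rows 1 and 3 agree on HK; apply HK→GJ and equate their GJ entries.
Rows 1 and 2 agree on FL; apply FL→M and equate their M entries.
Row 2 is now all distinguished symbols — the join is lossless.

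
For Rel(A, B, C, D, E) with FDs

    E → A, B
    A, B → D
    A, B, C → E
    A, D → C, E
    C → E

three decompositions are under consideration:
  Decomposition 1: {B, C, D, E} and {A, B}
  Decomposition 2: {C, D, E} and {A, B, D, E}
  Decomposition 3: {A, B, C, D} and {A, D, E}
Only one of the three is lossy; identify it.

Decomposition 1

Decomposition 1: common = {B}, closure = {B} → lossy.
Decomposition 2: common = {D, E}, closure = {A, B, C, D, E} → lossless.
Decomposition 3: common = {A, D}, closure = {A, B, C, D, E} → lossless.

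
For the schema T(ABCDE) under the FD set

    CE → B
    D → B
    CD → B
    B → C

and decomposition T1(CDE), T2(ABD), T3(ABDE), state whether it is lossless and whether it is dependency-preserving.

lossless but not dependency-preserving

Lossless test (chase): Rows 1 and 2 agree on D; apply D→B and equate their B entries. Rows 1 and 2 agree on B; apply B→C and equate their C entries. Rows 1 and 3 agree on B; apply B→C and equate their C entries. Row 3 is now all distinguished symbols — the join is lossless.
Dependency preservation: the restricted closure of {CE} across the fragments never reaches {B}, so CE → B cannot be enforced without a join — not preserved.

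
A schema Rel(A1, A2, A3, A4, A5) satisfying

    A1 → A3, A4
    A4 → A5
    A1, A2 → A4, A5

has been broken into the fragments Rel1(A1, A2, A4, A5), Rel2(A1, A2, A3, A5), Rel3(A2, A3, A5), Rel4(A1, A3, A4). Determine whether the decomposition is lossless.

Chase test. Columns are A1, A2, A3, A4, A5; row i has aⱼ where attribute j ∈ Reli, else bᵢⱼ.
Initial tableau (one row per fragment):
  row 1: a1 a2 b13 a4 a5
  row 2: a1 a2 a3 b24 a5
  row 3: b31 a2 a3 b34 a5
  row 4: a1 b42 a3 a4 b45
Rows 1 and 2 agree on A1; apply A1→A3, A4 and equate their A3, A4 entries.
Rows 1 and 4 agree on A4; apply A4→A5 and equate their A5 entries.
Row 1 is now all distinguished symbols — the join is lossless.

Yes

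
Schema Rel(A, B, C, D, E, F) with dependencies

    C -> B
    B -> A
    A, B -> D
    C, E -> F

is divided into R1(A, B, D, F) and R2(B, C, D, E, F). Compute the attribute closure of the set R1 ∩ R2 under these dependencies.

A, B, D, F

R1 ∩ R2 = {B, D, F}.
B → A applies, adding A
Closure: {A, B, D, F}.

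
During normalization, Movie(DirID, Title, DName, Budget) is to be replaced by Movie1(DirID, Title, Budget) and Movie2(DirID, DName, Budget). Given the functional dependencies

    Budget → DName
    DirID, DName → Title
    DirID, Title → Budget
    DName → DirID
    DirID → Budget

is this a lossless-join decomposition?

Yes

Common attributes: Movie1 ∩ Movie2 = {DirID, Budget}.
Closure of {DirID, Budget}: Budget → DName applies, adding DName; DirID, DName → Title applies, adding Title. So (DirID, Budget)⁺ = {DirID, Title, DName, Budget}.
This closure contains every attribute of Movie1, so Movie1 ∩ Movie2 → Movie1. The join is lossless.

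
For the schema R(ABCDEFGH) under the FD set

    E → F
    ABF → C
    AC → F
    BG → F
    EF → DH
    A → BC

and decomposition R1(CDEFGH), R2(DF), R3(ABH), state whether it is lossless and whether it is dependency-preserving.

lossy and not dependency-preserving

Lossless test (chase): applying each FD to every pair of rows produces no changes in the tableau, so no row becomes fully distinguished — the join is lossy.
Dependency preservation: the restricted closure of {ABF} across the fragments never reaches {C}, so ABF → C cannot be enforced without a join — not preserved.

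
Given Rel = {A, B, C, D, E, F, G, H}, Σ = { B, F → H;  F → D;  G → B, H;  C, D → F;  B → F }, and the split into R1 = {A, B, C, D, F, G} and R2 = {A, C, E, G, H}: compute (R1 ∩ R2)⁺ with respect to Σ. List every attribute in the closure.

R1 ∩ R2 = {A, C, G}.
G → B, H applies, adding B, H
B → F applies, adding F
F → D applies, adding D
Closure: {A, B, C, D, F, G, H}.

A, B, C, D, F, G, H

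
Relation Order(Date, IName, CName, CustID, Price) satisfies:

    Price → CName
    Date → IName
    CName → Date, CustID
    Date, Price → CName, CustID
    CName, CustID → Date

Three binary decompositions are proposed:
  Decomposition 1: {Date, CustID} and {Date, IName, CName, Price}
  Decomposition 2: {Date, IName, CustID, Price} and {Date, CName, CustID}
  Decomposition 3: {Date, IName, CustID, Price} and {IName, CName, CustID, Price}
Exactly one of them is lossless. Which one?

Decomposition 3

Decomposition 1: common = {Date}, closure = {Date, IName} → lossy.
Decomposition 2: common = {Date, CustID}, closure = {Date, IName, CustID} → lossy.
Decomposition 3: common = {IName, CustID, Price}, closure = {Date, IName, CName, CustID, Price} → lossless.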